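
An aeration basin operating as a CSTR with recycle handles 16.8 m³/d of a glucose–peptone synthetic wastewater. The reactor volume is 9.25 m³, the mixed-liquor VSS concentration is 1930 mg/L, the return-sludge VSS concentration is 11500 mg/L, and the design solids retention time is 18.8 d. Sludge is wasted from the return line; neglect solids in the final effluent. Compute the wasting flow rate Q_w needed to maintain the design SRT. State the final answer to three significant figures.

Q_w ≈ 0.0826 m³/d

Wasting from the return line (neglecting effluent solids): Q_w = V·X / (θ_c·X_r) = 9.250 × 1930 / (18.8 × 11500) = 0.08257 m³/d.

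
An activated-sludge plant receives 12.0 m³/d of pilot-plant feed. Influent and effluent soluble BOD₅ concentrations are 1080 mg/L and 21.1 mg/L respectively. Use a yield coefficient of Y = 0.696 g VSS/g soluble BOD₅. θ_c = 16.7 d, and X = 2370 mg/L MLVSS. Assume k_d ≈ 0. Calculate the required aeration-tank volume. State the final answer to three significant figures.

V ≈ 62.3 m³

With k_d = 0 the design equation reduces to V = Y Q (S₀−S) θ_c / X = 0.696 × 12.0 × (1080 − 21.1) × 16.7 / 2370 = 62.32 m³.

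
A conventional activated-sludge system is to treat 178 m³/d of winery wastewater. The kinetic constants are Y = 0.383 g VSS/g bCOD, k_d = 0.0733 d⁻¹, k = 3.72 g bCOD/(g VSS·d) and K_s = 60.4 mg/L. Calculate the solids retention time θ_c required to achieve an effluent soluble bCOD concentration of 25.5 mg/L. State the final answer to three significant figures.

θ_c ≈ 2.86 d

From 1/θ_c = Y·k·S/(K_s + S) − k_d: Y·k·S/(K_s+S) = 0.383 × 3.72 × 25.5 / (60.4 + 25.5) = 0.4229 d⁻¹.
θ_c = 1/(μ − k_d) = 1/(0.4229 − 0.0733) = 1/0.3496 = 2.860 d.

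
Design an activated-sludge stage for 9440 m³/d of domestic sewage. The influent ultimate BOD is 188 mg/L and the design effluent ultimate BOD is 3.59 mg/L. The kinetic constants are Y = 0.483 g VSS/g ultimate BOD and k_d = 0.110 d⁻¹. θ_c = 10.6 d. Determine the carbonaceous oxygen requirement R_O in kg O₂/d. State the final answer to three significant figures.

The observed yield is Y_obs = Y/(1 + k_d·θ_c) = 0.483 / (1 + 0.110 × 10.6) = 0.483 / 2.166 = 0.2230 g VSS per g ultimate BOD removed.
Substrate removed = Q·(S₀ − S) = 9440 m³/d × (188 − 3.59) g/m³ = 1.74×10^6 g/d = 1741 kg/d.
Biomass synthesised: P_X = Y_obs × 1741 = 388.2 kg VSS/d.
R_O = Q·(S₀ − S) − 1.42·P_X = 1741 − 1.42 × 388.2 = 1190 kg O₂/d.

R_O ≈ 1190 kg O₂/d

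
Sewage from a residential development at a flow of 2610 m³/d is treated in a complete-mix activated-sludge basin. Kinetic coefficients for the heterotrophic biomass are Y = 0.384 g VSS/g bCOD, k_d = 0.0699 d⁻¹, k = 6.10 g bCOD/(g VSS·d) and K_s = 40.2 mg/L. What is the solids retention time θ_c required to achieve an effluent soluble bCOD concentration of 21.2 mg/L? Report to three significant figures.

θ_c ≈ 1.35 d

At the target effluent, Y k S/(K_s+S) = 0.384×6.10×21.2/61.40 = 0.8088 d⁻¹.
θ_c = 1/(μ − k_d) = 1/(0.8088 − 0.0699) = 1/0.7389 = 1.353 d.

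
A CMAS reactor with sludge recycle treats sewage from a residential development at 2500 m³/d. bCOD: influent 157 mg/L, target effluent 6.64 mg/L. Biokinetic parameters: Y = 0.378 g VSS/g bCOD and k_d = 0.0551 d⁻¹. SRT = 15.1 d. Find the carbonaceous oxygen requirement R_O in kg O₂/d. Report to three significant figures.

Observed yield with endogenous decay: Y_obs = Y / (1 + k_d·θ_c) = 0.378 / (1 + 0.0551 × 15.1) = 0.378 / 1.832 = 0.2063 g VSS/g bCOD.
Q·(S₀ − S) = 2500 × (157 − 6.64) × 10⁻³ = 375.9 kg/d removed.
Biomass synthesised: P_X = Y_obs × 375.9 = 77.56 kg VSS/d.
R_O = Q·ΔS − 1.42 P_X = 375.9 − 110.1 = 265.8 kg O₂/d.

R_O ≈ 266 kg O₂/d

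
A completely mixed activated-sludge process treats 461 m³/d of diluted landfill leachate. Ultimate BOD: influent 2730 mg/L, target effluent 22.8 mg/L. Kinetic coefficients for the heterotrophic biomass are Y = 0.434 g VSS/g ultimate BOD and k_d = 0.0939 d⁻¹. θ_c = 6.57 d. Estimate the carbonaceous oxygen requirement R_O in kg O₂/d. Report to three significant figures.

R_O ≈ 772 kg O₂/d

Y_obs = Y / (1 + k_d θ_c) = 0.434 / (1 + 0.0939 × 6.57) = 0.434 / 1.617 = 0.2684.
Q·(S₀ − S) = 461 × (2730 − 22.8) × 10⁻³ = 1248 kg/d removed.
P_X = Y_obs·Q·(S₀ − S) = 0.2684 × 1248 = 335.0 kg VSS/d.
R_O = Q·(S₀ − S) − 1.42·P_X = 1248 − 1.42 × 335.0 = 772.3 kg O₂/d.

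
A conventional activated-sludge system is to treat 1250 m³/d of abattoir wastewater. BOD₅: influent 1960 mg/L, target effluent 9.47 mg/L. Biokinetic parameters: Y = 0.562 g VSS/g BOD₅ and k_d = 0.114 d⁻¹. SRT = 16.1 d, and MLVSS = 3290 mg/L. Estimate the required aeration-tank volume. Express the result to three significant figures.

V ≈ 2360 m³

Steady-state biomass mass balance: V·X·(1 + k_d·θ_c) = Y·Q·(S₀ − S)·θ_c, so V = 0.562 × 1250 × (1960 − 9.47) × 16.1 / [3290 × (1 + 0.114 × 16.1)] = 2.21×10^7 / 9328 = 2365 m³.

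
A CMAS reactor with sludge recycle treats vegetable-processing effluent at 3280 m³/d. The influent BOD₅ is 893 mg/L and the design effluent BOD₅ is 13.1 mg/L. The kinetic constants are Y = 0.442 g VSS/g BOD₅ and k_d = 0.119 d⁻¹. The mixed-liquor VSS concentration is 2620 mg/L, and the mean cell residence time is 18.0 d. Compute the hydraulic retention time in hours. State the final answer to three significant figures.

τ ≈ 20.4 h

Steady-state biomass mass balance: V·X·(1 + k_d·θ_c) = Y·Q·(S₀ − S)·θ_c, so V = 0.442 × 3280 × (893 − 13.1) × 18.0 / [2620 × (1 + 0.119 × 18.0)] = 2.3×10^7 / 8232 = 2789 m³.
HRT = V/Q = 2789 m³ / 3280 m³·d⁻¹ = 0.8504 d × 24 = 20.41 h.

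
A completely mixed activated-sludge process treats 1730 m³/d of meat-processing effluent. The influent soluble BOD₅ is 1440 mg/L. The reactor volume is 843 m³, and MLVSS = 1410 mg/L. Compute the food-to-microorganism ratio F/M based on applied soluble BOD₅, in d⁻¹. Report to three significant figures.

F/M = Q·S₀ / (V·X) = 1730 × 1440 / (843.0 × 1410) = 2.096 g soluble BOD₅·(g VSS·d)⁻¹.

F/M ≈ 2.10 d⁻¹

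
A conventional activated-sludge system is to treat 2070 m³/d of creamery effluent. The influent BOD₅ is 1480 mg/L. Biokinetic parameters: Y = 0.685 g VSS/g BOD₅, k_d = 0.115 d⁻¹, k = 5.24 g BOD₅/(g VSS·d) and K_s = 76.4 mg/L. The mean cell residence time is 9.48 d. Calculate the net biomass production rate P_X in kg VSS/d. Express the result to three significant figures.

P_X ≈ 1000 kg VSS/d

Effluent substrate depends only on kinetics and SRT: S = K_s(1 + k_d θ_c) / [θ_c(Yk − k_d) − 1] = 76.4 × (1 + 0.115 × 9.48) / [9.48 × (0.685 × 5.24 − 0.115) − 1] = 159.7 / 31.94 = 5.000 mg/L.
Y_obs = Y / (1 + k_d θ_c) = 0.685 / (1 + 0.115 × 9.48) = 0.685 / 2.090 = 0.3277.
Mass of BOD₅ removed per day: Q(S₀ − S) = 2070 × 1475 g/m³ = 3053 kg/d.
Net biomass production P_X = Y_obs × Q·(S₀ − S) = 0.3277 × 3053 = 1001 kg VSS/d.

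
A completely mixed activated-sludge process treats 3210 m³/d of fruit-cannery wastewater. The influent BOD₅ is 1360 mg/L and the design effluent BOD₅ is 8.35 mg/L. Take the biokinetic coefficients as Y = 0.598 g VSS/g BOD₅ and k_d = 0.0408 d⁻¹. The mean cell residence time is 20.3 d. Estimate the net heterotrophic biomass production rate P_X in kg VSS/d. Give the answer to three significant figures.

The observed yield is Y_obs = Y/(1 + k_d·θ_c) = 0.598 / (1 + 0.0408 × 20.3) = 0.598 / 1.828 = 0.3271 g VSS per g BOD₅ removed.
Mass of BOD₅ removed per day: Q(S₀ − S) = 3210 × 1352 g/m³ = 4339 kg/d.
Biomass produced: P_X = Y_obs·Q·ΔS = 0.3271 × 4339 ≈ 1419 kg VSS/d.

P_X ≈ 1420 kg VSS/d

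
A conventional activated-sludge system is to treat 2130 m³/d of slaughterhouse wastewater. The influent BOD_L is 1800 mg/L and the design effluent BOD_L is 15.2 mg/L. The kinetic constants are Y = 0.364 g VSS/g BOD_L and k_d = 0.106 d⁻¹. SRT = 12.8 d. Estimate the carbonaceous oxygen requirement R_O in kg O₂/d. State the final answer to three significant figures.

Correct the yield for decay: Y_obs = Y/(1 + k_d θ_c) = 0.364 / (1 + 0.106 × 12.8) = 0.364 / 2.357 = 0.1544.
Mass of BOD_L removed per day: Q(S₀ − S) = 2130 × 1785 g/m³ = 3802 kg/d.
Net sludge production P_X = 0.1544 × 3802 = 587.1 kg VSS/d.
R_O = Q·ΔS − 1.42 P_X = 3802 − 833.8 = 2968 kg O₂/d.

R_O ≈ 2970 kg O₂/d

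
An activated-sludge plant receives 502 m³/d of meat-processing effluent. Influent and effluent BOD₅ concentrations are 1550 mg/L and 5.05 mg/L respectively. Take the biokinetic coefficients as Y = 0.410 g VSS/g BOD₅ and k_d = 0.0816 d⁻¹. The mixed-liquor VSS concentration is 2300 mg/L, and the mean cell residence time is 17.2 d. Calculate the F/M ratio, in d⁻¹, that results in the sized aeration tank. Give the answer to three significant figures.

From the SRT design equation V = Y Q (S₀−S) θ_c / [X (1 + k_d θ_c)] = 0.410 × 502 × (1550 − 5.05) × 17.2 / [2300 × (1 + 0.0816 × 17.2)] = 5.47×10^6 / 5528 = 989.4 m³.
F/M = Q·S₀ / (V·X) = 502 × 1550 / (989.4 × 2300) = 0.3419 g BOD₅·(g VSS·d)⁻¹.

F/M ≈ 0.342 d⁻¹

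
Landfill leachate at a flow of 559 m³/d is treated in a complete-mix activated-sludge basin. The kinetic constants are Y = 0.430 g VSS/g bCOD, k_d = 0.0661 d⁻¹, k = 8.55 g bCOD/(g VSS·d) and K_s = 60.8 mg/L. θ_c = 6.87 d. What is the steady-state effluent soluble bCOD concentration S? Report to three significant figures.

S ≈ 3.71 mg/L

For a completely mixed reactor with recycle the Lawrence–McCarty relation gives S = K_s·(1 + k_d·θ_c) / [θ_c·(Y·k − k_d) − 1] = 60.8 × (1 + 0.0661 × 6.87) / [6.87 × (0.430 × 8.55 − 0.0661) − 1] = 88.41 / 23.80 = 3.714 mg/L.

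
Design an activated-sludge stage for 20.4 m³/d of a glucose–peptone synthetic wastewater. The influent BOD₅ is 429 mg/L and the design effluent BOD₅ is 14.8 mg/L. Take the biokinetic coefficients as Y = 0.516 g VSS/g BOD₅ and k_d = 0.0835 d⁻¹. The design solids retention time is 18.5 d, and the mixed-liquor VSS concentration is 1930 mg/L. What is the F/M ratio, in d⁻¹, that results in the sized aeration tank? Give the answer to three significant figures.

Rearranging the biomass balance for a CMAS with decay, V = Y·Q·ΔS·θ_c / [X·(1+k_d θ_c)] = 0.516 × 20.4 × (429 − 14.8) × 18.5 / [1930 × (1 + 0.0835 × 18.5)] = 8.07×10^4 / 4911 = 16.42 m³.
F/M = applied load / biomass = Q·S₀/(V·X) = 20.4 × 429 / (16.42 × 1930) = 0.2761 d⁻¹.

F/M ≈ 0.276 d⁻¹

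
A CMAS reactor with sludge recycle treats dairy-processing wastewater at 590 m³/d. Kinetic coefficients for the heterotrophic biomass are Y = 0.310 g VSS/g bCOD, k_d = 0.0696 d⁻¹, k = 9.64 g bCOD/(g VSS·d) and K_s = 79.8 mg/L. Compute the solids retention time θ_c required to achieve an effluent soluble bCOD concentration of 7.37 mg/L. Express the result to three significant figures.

At the target effluent, Y k S/(K_s+S) = 0.310×9.64×7.37/87.17 = 0.2527 d⁻¹.
1/θ_c = 0.2527 − 0.0696 = 0.1831 d⁻¹, so θ_c = 5.463 d.

θ_c ≈ 5.46 d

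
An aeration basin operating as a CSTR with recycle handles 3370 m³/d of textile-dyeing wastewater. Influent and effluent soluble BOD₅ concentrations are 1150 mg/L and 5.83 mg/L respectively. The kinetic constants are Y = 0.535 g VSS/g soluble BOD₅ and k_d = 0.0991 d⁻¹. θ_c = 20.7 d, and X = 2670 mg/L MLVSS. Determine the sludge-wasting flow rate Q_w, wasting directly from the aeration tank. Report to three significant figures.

Steady-state biomass mass balance: V·X·(1 + k_d·θ_c) = Y·Q·(S₀ − S)·θ_c, so V = 0.535 × 3370 × (1150 − 5.83) × 20.7 / [2670 × (1 + 0.0991 × 20.7)] = 4.27×10^7 / 8147 = 5241 m³.
With mixed-liquor wasting, θ_c = V/Q_w, so Q_w = V/θ_c = 5241/20.7 = 253.2 m³/d.

Q_w ≈ 253 m³/d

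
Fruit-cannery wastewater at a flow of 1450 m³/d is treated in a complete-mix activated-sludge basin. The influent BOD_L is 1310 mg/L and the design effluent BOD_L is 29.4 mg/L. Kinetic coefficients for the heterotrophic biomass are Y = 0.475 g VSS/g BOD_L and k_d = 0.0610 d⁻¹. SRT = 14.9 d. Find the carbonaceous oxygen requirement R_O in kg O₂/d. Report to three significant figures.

R_O ≈ 1200 kg O₂/d

Correct the yield for decay: Y_obs = Y/(1 + k_d θ_c) = 0.475 / (1 + 0.0610 × 14.9) = 0.475 / 1.909 = 0.2488.
Mass of BOD_L removed per day: Q(S₀ − S) = 1450 × 1281 g/m³ = 1857 kg/d.
Biomass synthesised: P_X = Y_obs × 1857 = 462.1 kg VSS/d.
R_O = Q·(S₀ − S) − 1.42·P_X = 1857 − 1.42 × 462.1 = 1201 kg O₂/d.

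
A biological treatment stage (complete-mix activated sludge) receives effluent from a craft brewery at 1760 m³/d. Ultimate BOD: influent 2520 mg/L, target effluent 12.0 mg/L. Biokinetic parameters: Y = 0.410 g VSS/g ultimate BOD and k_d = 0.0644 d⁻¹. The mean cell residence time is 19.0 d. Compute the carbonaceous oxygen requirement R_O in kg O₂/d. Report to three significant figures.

R_O ≈ 3260 kg O₂/d

Correct the yield for decay: Y_obs = Y/(1 + k_d θ_c) = 0.410 / (1 + 0.0644 × 19.0) = 0.410 / 2.224 = 0.1844.
Substrate removed = Q·(S₀ − S) = 1760 m³/d × (2520 − 12.0) g/m³ = 4.41×10^6 g/d = 4414 kg/d.
Net sludge production P_X = 0.1844 × 4414 = 813.9 kg VSS/d.
R_O = Q·(S₀ − S) − 1.42·P_X = 4414 − 1.42 × 813.9 = 3258 kg O₂/d.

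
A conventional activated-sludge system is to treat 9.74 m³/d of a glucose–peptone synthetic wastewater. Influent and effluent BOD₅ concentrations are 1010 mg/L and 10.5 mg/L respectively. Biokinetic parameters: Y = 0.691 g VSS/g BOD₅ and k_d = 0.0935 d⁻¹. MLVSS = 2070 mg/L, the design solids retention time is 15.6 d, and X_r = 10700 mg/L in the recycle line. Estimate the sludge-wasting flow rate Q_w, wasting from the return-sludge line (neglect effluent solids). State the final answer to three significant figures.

From the SRT design equation V = Y Q (S₀−S) θ_c / [X (1 + k_d θ_c)] = 0.691 × 9.74 × (1010 − 10.5) × 15.6 / [2070 × (1 + 0.0935 × 15.6)] = 1.05×10^5 / 5089 = 20.62 m³.
Q_w = (V·X)/(θ_c X_r) = 20.62 × 2070 / (15.6 × 10700) = 0.2557 m³/d.

Q_w ≈ 0.256 m³/d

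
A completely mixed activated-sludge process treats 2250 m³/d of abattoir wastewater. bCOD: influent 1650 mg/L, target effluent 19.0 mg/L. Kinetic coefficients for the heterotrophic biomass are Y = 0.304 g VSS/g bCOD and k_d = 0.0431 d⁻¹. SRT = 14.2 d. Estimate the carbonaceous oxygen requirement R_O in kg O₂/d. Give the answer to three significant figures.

R_O ≈ 2690 kg O₂/d

The observed yield is Y_obs = Y/(1 + k_d·θ_c) = 0.304 / (1 + 0.0431 × 14.2) = 0.304 / 1.612 = 0.1886 g VSS per g bCOD removed.
Q·(S₀ − S) = 2250 × (1650 − 19.0) × 10⁻³ = 3670 kg/d removed.
Net sludge production P_X = 0.1886 × 3670 = 692.1 kg VSS/d.
Carbonaceous O₂ demand = substrate oxidised − cell-mass equivalent = 3670 − 1.42 × 692.1 = 2687 kg O₂/d.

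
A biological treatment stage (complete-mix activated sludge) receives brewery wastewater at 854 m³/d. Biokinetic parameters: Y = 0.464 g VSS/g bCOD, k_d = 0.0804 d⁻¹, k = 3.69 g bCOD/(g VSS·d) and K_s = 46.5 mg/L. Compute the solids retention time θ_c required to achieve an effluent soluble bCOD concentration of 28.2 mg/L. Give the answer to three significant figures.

Specific growth rate at S = 28.2 mg/L: μ = YkS/(K_s+S) = 0.464·3.69·28.2/(46.5+28.2) = 0.6464 d⁻¹.
Then 1/θ_c = μ − k_d = 0.6464 − 0.0804 = 0.5660 d⁻¹, giving θ_c = 1.767 d.

θ_c ≈ 1.77 d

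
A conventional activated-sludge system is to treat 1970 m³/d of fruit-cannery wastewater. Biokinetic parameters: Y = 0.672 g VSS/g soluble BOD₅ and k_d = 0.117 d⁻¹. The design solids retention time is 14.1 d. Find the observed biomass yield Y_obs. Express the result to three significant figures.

Observed yield with endogenous decay: Y_obs = Y / (1 + k_d·θ_c) = 0.672 / (1 + 0.117 × 14.1) = 0.672 / 2.650 = 0.2536 g VSS/g soluble BOD₅.

Y_obs ≈ 0.254 g VSS/g soluble BOD₅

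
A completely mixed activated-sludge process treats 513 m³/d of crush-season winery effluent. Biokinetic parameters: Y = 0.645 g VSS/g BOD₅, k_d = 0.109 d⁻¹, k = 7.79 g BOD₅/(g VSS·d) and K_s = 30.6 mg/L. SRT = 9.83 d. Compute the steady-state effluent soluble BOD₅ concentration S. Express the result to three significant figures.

From the Monod/SRT balance for a CMAS, S = K_s·(1+k_d θ_c)/[θ_c·(Y k − k_d) − 1] = 30.6 × (1 + 0.109 × 9.83) / [9.83 × (0.645 × 7.79 − 0.109) − 1] = 63.39 / 47.32 = 1.340 mg/L.

S ≈ 1.34 mg/L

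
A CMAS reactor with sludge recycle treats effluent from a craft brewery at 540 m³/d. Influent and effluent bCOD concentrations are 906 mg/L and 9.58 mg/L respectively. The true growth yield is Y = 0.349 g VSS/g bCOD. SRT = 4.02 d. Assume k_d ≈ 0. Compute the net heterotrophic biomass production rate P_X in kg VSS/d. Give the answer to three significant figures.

With endogenous decay neglected, the observed yield equals the true yield: Y_obs = Y = 0.349 g VSS/g bCOD.
Substrate removed = Q·(S₀ − S) = 540 m³/d × (906 − 9.58) g/m³ = 4.84×10^5 g/d = 484.1 kg/d.
P_X = Y_obs · Q(S₀ − S) = 0.3490 × 484.1 = 168.9 kg VSS/d.

P_X ≈ 169 kg VSS/d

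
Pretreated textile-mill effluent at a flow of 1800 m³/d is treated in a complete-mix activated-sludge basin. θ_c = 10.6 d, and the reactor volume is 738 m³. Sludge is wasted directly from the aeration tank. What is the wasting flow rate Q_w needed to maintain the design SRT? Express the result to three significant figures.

Q_w ≈ 69.6 m³/d

For wasting at MLVSS concentration, Q_w = V/θ_c = 738.0/10.6 = 69.62 m³/d.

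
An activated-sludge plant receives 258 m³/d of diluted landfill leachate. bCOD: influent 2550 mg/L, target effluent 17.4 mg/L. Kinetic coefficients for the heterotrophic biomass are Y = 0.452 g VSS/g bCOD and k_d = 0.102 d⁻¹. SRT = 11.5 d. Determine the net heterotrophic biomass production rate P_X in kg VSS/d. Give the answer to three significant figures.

P_X ≈ 136 kg VSS/d

Y_obs = Y / (1 + k_d θ_c) = 0.452 / (1 + 0.102 × 11.5) = 0.452 / 2.173 = 0.2080.
ΔS = 2550 − 17.4 = 2533 mg/L, so the substrate removal rate is 258 × 2533/1000 = 653.4 kg bCOD/d.
Biomass produced: P_X = Y_obs·Q·ΔS = 0.2080 × 653.4 ≈ 135.9 kg VSS/d.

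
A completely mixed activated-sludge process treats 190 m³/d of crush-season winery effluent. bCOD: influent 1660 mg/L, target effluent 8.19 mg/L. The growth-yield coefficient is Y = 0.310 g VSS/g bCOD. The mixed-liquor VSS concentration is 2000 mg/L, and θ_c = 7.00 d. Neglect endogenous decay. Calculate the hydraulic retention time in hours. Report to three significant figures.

τ ≈ 43.0 h

With k_d = 0 the design equation reduces to V = Y Q (S₀−S) θ_c / X = 0.310 × 190 × (1660 − 8.19) × 7.00 / 2000 = 340.5 m³.
τ = V/Q = 340.5/190 = 1.792 d, or 43.01 h.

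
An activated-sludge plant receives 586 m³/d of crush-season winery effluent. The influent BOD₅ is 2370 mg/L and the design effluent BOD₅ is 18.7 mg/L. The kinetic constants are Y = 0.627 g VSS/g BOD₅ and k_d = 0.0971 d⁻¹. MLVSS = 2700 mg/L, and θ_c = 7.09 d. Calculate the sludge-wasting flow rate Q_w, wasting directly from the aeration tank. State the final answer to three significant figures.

Q_w ≈ 190 m³/d

From the SRT design equation V = Y Q (S₀−S) θ_c / [X (1 + k_d θ_c)] = 0.627 × 586 × (2370 − 18.7) × 7.09 / [2700 × (1 + 0.0971 × 7.09)] = 6.13×10^6 / 4559 = 1344 m³.
For wasting at MLVSS concentration, Q_w = V/θ_c = 1344/7.09 = 189.5 m³/d.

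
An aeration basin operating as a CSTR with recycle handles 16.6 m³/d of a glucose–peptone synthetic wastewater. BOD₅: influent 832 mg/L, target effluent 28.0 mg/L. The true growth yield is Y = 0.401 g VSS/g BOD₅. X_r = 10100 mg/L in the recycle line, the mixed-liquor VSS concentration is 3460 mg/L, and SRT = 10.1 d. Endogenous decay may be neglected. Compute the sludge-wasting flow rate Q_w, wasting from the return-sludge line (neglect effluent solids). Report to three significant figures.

With k_d = 0 the design equation reduces to V = Y Q (S₀−S) θ_c / X = 0.401 × 16.6 × (832 − 28.0) × 10.1 / 3460 = 15.62 m³.
θ_c = V·X/(Q_w·X_r) when wasting from the recycle, so Q_w = V·X/(θ_c·X_r) = 15.62 × 3460 / (10.1 × 10100) = 0.5299 m³/d.

Q_w ≈ 0.530 m³/d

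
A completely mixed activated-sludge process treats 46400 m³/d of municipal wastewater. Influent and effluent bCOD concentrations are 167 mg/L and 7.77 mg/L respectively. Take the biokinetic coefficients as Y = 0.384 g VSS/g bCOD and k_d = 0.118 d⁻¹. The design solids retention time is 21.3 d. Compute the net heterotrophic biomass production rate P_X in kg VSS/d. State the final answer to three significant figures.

P_X ≈ 808 kg VSS/d

Y_obs = Y / (1 + k_d θ_c) = 0.384 / (1 + 0.118 × 21.3) = 0.384 / 3.513 = 0.1093.
ΔS = 167 − 7.77 = 159.2 mg/L, so the substrate removal rate is 46400 × 159.2/1000 = 7388 kg bCOD/d.
So the net sludge growth is P_X = 0.1093 × 7388 = 807.5 kg VSS/d.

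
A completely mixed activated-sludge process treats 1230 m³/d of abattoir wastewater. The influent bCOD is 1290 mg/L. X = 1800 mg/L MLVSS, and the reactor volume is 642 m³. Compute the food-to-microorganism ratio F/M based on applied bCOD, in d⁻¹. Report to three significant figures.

F/M ≈ 1.37 d⁻¹

F/M = Q·S₀ / (V·X) = 1230 × 1290 / (642.0 × 1800) = 1.373 g bCOD·(g VSS·d)⁻¹.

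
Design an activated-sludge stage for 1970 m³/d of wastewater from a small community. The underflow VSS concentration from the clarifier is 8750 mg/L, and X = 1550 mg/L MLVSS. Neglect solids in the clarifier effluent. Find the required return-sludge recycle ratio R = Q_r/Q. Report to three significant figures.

R ≈ 0.215

Solids balance on the clarifier gives (1+R)X = R·X_r, so R = X/(X_r − X) = 1550 / (8750 − 1550) = 0.2153.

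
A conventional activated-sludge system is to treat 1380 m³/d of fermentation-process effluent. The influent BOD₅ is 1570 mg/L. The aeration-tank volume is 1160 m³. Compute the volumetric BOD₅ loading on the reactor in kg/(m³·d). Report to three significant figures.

L_v = Q S₀ / V = 1380 × 1570 × 10⁻³ / 1160 = 1.868 kg/(m³·d).

L_v ≈ 1.87 kg BOD₅/(m³·d)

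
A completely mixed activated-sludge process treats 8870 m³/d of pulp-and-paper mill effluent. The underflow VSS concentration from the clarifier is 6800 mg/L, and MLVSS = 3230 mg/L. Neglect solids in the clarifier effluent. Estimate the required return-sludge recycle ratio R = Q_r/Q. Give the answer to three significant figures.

R ≈ 0.905

Solids balance on the clarifier gives (1+R)X = R·X_r, so R = X/(X_r − X) = 3230 / (6800 − 3230) = 0.9048.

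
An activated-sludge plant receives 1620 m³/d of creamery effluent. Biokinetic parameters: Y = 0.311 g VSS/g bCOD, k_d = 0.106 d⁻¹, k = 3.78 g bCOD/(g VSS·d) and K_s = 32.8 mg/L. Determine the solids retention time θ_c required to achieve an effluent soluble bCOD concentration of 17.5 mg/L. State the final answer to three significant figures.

At the target effluent, Y k S/(K_s+S) = 0.311×3.78×17.5/50.30 = 0.4090 d⁻¹.
1/θ_c = 0.4090 − 0.106 = 0.3030 d⁻¹, so θ_c = 3.300 d.

θ_c ≈ 3.30 d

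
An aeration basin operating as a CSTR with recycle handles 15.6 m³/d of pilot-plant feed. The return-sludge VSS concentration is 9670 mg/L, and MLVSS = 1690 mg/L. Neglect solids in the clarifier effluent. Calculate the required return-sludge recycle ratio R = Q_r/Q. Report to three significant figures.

Mass balance around the secondary clarifier (neglecting effluent solids): R = X / (X_r − X) = 1690 / (9670 − 1690) = 0.2118.

R ≈ 0.212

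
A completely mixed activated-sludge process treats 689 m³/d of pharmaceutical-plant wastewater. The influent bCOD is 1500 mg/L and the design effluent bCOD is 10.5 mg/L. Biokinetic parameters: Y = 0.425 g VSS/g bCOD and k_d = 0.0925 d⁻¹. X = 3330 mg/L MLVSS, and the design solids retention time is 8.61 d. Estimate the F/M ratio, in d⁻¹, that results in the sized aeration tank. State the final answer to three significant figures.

From the SRT design equation V = Y Q (S₀−S) θ_c / [X (1 + k_d θ_c)] = 0.425 × 689 × (1500 − 10.5) × 8.61 / [3330 × (1 + 0.0925 × 8.61)] = 3.76×10^6 / 5982 = 627.8 m³.
Food-to-microorganism ratio F/M = Q S₀ / (V X) = 689 × 1500 / (627.8 × 3330) = 0.4944 d⁻¹.

F/M ≈ 0.494 d⁻¹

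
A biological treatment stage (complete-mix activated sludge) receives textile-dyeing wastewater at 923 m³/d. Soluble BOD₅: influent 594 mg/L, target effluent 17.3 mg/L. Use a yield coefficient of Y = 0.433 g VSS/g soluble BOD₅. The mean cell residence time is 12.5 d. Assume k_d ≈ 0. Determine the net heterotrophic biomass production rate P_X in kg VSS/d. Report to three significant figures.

Since k_d ≈ 0, Y_obs = Y = 0.433 g VSS/g soluble BOD₅.
Q·(S₀ − S) = 923 × (594 − 17.3) × 10⁻³ = 532.3 kg/d removed.
P_X = Y_obs · Q(S₀ − S) = 0.4330 × 532.3 = 230.5 kg VSS/d.

P_X ≈ 230 kg VSS/d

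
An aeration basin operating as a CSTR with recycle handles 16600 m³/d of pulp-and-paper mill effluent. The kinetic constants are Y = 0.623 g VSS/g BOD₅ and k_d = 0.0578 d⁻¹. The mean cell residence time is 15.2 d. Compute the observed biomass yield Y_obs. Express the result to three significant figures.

Y_obs ≈ 0.332 g VSS/g BOD₅

Correct the yield for decay: Y_obs = Y/(1 + k_d θ_c) = 0.623 / (1 + 0.0578 × 15.2) = 0.623 / 1.879 = 0.3316.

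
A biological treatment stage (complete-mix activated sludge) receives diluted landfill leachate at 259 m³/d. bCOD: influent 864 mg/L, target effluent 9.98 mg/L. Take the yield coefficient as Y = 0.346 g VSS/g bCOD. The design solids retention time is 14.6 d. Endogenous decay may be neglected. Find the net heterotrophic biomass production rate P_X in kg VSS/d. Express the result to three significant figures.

P_X ≈ 76.5 kg VSS/d

No decay correction is needed, so Y_obs = Y = 0.346.
Q·(S₀ − S) = 259 × (864 − 9.98) × 10⁻³ = 221.2 kg/d removed.
P_X = Y_obs · Q(S₀ − S) = 0.3460 × 221.2 = 76.53 kg VSS/d.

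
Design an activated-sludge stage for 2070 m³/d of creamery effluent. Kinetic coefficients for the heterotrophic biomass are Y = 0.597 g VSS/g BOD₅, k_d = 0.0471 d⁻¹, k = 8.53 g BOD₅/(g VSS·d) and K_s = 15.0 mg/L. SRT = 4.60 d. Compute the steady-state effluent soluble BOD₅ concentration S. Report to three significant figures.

S ≈ 0.822 mg/L

For a completely mixed reactor with recycle the Lawrence–McCarty relation gives S = K_s·(1 + k_d·θ_c) / [θ_c·(Y·k − k_d) − 1] = 15.0 × (1 + 0.0471 × 4.60) / [4.60 × (0.597 × 8.53 − 0.0471) − 1] = 18.25 / 22.21 = 0.8218 mg/L.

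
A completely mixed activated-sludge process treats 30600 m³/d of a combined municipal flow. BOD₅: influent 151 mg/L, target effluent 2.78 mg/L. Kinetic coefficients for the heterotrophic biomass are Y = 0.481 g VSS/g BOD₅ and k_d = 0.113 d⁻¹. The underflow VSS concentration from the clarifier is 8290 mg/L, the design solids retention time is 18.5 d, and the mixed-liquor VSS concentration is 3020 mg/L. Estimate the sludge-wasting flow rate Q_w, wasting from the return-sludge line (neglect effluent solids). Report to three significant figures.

Rearranging the biomass balance for a CMAS with decay, V = Y·Q·ΔS·θ_c / [X·(1+k_d θ_c)] = 0.481 × 30600 × (151 − 2.78) × 18.5 / [3020 × (1 + 0.113 × 18.5)] = 4.04×10^7 / 9333 = 4324 m³.
Wasting from the return line (neglecting effluent solids): Q_w = V·X / (θ_c·X_r) = 4324 × 3020 / (18.5 × 8290) = 85.15 m³/d.

Q_w ≈ 85.2 m³/d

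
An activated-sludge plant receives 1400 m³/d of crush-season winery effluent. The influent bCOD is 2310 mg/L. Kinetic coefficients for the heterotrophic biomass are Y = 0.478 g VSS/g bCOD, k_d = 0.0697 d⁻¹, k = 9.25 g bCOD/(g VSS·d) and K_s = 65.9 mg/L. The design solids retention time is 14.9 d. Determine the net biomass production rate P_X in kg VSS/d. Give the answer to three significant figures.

From the Monod/SRT balance for a CMAS, S = K_s·(1+k_d θ_c)/[θ_c·(Y k − k_d) − 1] = 65.9 × (1 + 0.0697 × 14.9) / [14.9 × (0.478 × 9.25 − 0.0697) − 1] = 134.3 / 63.84 = 2.104 mg/L.
Observed yield with endogenous decay: Y_obs = Y / (1 + k_d·θ_c) = 0.478 / (1 + 0.0697 × 14.9) = 0.478 / 2.039 = 0.2345 g VSS/g bCOD.
Substrate removed = Q·(S₀ − S) = 1400 m³/d × (2310 − 2.10) g/m³ = 3.23×10^6 g/d = 3231 kg/d.
Biomass produced: P_X = Y_obs·Q·ΔS = 0.2345 × 3231 ≈ 757.6 kg VSS/d.

P_X ≈ 758 kg VSS/d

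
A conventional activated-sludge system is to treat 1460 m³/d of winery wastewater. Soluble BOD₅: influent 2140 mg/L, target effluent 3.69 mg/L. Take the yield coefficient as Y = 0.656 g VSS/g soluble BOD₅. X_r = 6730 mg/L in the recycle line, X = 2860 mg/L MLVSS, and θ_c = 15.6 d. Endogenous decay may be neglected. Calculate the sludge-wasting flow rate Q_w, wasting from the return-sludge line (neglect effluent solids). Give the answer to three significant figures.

Q_w ≈ 304 m³/d

Biomass mass balance (decay neglected): V·X = Y·Q·(S₀ − S)·θ_c, so V = 0.656 × 1460 × (2140 − 3.69) × 15.6 / 2860 = 11160 m³.
Q_w = (V·X)/(θ_c X_r) = 11160 × 2860 / (15.6 × 6730) = 304.0 m³/d.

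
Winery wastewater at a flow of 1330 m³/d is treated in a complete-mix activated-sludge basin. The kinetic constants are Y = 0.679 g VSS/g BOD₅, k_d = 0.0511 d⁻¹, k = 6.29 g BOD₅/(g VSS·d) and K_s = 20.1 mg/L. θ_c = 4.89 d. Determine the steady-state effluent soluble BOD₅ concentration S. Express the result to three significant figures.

S ≈ 1.28 mg/L

Effluent substrate depends only on kinetics and SRT: S = K_s(1 + k_d θ_c) / [θ_c(Yk − k_d) − 1] = 20.1 × (1 + 0.0511 × 4.89) / [4.89 × (0.679 × 6.29 − 0.0511) − 1] = 25.12 / 19.63 = 1.279 mg/L.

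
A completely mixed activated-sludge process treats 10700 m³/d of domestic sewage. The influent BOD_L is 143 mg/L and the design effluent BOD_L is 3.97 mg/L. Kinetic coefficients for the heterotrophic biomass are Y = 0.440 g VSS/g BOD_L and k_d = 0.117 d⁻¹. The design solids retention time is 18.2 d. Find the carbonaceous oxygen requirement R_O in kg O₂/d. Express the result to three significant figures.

The observed yield is Y_obs = Y/(1 + k_d·θ_c) = 0.440 / (1 + 0.117 × 18.2) = 0.440 / 3.129 = 0.1406 g VSS per g BOD_L removed.
Mass of BOD_L removed per day: Q(S₀ − S) = 10700 × 139.0 g/m³ = 1488 kg/d.
Biomass synthesised: P_X = Y_obs × 1488 = 209.2 kg VSS/d.
R_O = Q·(S₀ − S) − 1.42·P_X = 1488 − 1.42 × 209.2 = 1191 kg O₂/d.

R_O ≈ 1190 kg O₂/d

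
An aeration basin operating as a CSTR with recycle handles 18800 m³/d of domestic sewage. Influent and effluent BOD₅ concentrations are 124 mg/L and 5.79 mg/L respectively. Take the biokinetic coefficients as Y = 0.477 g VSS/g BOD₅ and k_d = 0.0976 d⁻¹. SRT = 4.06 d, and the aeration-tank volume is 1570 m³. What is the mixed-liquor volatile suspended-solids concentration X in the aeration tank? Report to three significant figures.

X ≈ 1960 mg/L

From V·X·(1 + k_d·θ_c) = Y·Q·(S₀ − S)·θ_c: X = 0.477 × 18800 × (124 − 5.79) × 4.06 / [1570 × (1 + 0.0976 × 4.06)] = 1963 mg/L.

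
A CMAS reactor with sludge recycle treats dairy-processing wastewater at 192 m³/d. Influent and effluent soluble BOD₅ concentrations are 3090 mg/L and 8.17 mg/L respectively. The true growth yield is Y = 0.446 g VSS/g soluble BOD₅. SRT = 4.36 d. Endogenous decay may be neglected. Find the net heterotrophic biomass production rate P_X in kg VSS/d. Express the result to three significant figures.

P_X ≈ 264 kg VSS/d

With endogenous decay neglected, the observed yield equals the true yield: Y_obs = Y = 0.446 g VSS/g soluble BOD₅.
Substrate removed = Q·(S₀ − S) = 192 m³/d × (3090 − 8.17) g/m³ = 5.92×10^5 g/d = 591.7 kg/d.
So the net sludge growth is P_X = 0.4460 × 591.7 = 263.9 kg VSS/d.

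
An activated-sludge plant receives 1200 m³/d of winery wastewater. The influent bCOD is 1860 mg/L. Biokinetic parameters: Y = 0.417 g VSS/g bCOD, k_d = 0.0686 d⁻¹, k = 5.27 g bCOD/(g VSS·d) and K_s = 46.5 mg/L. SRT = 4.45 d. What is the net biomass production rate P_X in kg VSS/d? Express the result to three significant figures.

P_X ≈ 710 kg VSS/d

From the Monod/SRT balance for a CMAS, S = K_s·(1+k_d θ_c)/[θ_c·(Y k − k_d) − 1] = 46.5 × (1 + 0.0686 × 4.45) / [4.45 × (0.417 × 5.27 − 0.0686) − 1] = 60.70 / 8.474 = 7.162 mg/L.
Correct the yield for decay: Y_obs = Y/(1 + k_d θ_c) = 0.417 / (1 + 0.0686 × 4.45) = 0.417 / 1.305 = 0.3195.
Substrate removed = Q·(S₀ − S) = 1200 m³/d × (1860 − 7.16) g/m³ = 2.22×10^6 g/d = 2223 kg/d.
P_X = Y_obs · Q(S₀ − S) = 0.3195 × 2223 = 710.3 kg VSS/d.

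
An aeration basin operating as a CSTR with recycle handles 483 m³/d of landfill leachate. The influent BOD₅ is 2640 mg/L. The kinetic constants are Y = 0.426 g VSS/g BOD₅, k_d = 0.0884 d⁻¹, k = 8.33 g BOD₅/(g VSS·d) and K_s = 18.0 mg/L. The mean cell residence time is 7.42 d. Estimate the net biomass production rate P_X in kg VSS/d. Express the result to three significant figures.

P_X ≈ 328 kg VSS/d

Effluent substrate depends only on kinetics and SRT: S = K_s(1 + k_d θ_c) / [θ_c(Yk − k_d) − 1] = 18.0 × (1 + 0.0884 × 7.42) / [7.42 × (0.426 × 8.33 − 0.0884) − 1] = 29.81 / 24.67 = 1.208 mg/L.
The observed yield is Y_obs = Y/(1 + k_d·θ_c) = 0.426 / (1 + 0.0884 × 7.42) = 0.426 / 1.656 = 0.2573 g VSS per g BOD₅ removed.
Mass of BOD₅ removed per day: Q(S₀ − S) = 483 × 2639 g/m³ = 1275 kg/d.
P_X = Y_obs · Q(S₀ − S) = 0.2573 × 1275 = 327.9 kg VSS/d.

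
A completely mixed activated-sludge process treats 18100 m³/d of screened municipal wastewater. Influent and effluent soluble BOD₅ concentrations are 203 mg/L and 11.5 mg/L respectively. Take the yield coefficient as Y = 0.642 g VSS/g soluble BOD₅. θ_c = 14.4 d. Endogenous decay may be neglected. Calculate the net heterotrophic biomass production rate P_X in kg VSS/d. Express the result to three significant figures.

Since k_d ≈ 0, Y_obs = Y = 0.642 g VSS/g soluble BOD₅.
Mass of soluble BOD₅ removed per day: Q(S₀ − S) = 18100 × 191.5 g/m³ = 3466 kg/d.
So the net sludge growth is P_X = 0.6420 × 3466 = 2225 kg VSS/d.

P_X ≈ 2230 kg VSS/d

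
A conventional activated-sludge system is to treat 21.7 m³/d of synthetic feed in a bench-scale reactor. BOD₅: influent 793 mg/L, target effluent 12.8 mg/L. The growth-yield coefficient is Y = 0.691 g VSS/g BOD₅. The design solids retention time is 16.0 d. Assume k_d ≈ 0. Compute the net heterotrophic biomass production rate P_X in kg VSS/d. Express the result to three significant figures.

P_X ≈ 11.7 kg VSS/d

Since k_d ≈ 0, Y_obs = Y = 0.691 g VSS/g BOD₅.
ΔS = 793 − 12.8 = 780.2 mg/L, so the substrate removal rate is 21.7 × 780.2/1000 = 16.93 kg BOD₅/d.
Net biomass production P_X = Y_obs × Q·(S₀ − S) = 0.6910 × 16.93 = 11.70 kg VSS/d.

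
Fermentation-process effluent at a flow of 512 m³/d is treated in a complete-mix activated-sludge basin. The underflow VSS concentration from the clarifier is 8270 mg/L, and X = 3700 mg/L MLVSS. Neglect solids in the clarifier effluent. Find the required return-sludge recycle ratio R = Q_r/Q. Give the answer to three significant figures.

Solids balance on the clarifier gives (1+R)X = R·X_r, so R = X/(X_r − X) = 3700 / (8270 − 3700) = 0.8096.

R ≈ 0.810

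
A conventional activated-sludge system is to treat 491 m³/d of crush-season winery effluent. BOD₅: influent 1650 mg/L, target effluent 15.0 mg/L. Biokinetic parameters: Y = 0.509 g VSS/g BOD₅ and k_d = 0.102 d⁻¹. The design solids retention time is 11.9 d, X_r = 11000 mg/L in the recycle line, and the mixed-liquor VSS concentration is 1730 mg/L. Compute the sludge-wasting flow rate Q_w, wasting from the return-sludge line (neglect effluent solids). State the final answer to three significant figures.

Q_w ≈ 16.8 m³/d

Rearranging the biomass balance for a CMAS with decay, V = Y·Q·ΔS·θ_c / [X·(1+k_d θ_c)] = 0.509 × 491 × (1650 − 15.0) × 11.9 / [1730 × (1 + 0.102 × 11.9)] = 4.86×10^6 / 3830 = 1270 m³.
Q_w = (V·X)/(θ_c X_r) = 1270 × 1730 / (11.9 × 11000) = 16.78 m³/d.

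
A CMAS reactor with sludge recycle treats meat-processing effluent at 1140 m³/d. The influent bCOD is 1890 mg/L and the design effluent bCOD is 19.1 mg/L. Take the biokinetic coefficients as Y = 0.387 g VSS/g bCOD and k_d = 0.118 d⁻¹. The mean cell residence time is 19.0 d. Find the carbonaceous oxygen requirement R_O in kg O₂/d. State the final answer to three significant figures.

The observed yield is Y_obs = Y/(1 + k_d·θ_c) = 0.387 / (1 + 0.118 × 19.0) = 0.387 / 3.242 = 0.1194 g VSS per g bCOD removed.
Mass of bCOD removed per day: Q(S₀ − S) = 1140 × 1871 g/m³ = 2133 kg/d.
Net sludge production P_X = 0.1194 × 2133 = 254.6 kg VSS/d.
R_O = Q·(S₀ − S) − 1.42·P_X = 2133 − 1.42 × 254.6 = 1771 kg O₂/d.

R_O ≈ 1770 kg O₂/d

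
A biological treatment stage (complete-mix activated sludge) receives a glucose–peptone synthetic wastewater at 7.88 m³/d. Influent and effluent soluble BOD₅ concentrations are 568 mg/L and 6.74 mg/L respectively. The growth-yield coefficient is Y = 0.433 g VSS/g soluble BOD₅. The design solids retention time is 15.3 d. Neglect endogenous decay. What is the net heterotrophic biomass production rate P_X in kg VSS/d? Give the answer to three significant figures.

No decay correction is needed, so Y_obs = Y = 0.433.
Q·(S₀ − S) = 7.88 × (568 − 6.74) × 10⁻³ = 4.423 kg/d removed.
P_X = Y_obs · Q(S₀ − S) = 0.4330 × 4.423 = 1.915 kg VSS/d.

P_X ≈ 1.92 kg VSS/d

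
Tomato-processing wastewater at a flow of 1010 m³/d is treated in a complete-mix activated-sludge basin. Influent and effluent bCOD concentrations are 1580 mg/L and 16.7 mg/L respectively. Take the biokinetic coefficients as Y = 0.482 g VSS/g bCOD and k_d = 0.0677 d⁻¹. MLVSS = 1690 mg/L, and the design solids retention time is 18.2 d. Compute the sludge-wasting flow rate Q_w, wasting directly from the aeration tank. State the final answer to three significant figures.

Rearranging the biomass balance for a CMAS with decay, V = Y·Q·ΔS·θ_c / [X·(1+k_d θ_c)] = 0.482 × 1010 × (1580 − 16.7) × 18.2 / [1690 × (1 + 0.0677 × 18.2)] = 1.39×10^7 / 3772 = 3672 m³.
With mixed-liquor wasting, θ_c = V/Q_w, so Q_w = V/θ_c = 3672/18.2 = 201.7 m³/d.

Q_w ≈ 202 m³/d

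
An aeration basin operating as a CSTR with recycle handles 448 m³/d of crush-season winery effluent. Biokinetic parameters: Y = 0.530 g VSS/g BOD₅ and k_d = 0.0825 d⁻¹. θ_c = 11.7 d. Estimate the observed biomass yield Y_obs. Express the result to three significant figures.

Y_obs = Y / (1 + k_d θ_c) = 0.530 / (1 + 0.0825 × 11.7) = 0.530 / 1.965 = 0.2697.

Y_obs ≈ 0.270 g VSS/g BOD₅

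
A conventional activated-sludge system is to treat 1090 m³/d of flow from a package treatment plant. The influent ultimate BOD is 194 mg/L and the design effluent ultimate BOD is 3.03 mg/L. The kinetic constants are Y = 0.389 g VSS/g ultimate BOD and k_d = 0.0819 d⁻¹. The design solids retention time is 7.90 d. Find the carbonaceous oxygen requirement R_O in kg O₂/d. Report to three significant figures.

The observed yield is Y_obs = Y/(1 + k_d·θ_c) = 0.389 / (1 + 0.0819 × 7.90) = 0.389 / 1.647 = 0.2362 g VSS per g ultimate BOD removed.
ΔS = 194 − 3.03 = 191.0 mg/L, so the substrate removal rate is 1090 × 191.0/1000 = 208.2 kg ultimate BOD/d.
P_X = Y_obs·Q·(S₀ − S) = 0.2362 × 208.2 = 49.16 kg VSS/d.
R_O = Q·(S₀ − S) − 1.42·P_X = 208.2 − 1.42 × 49.16 = 138.3 kg O₂/d.

R_O ≈ 138 kg O₂/d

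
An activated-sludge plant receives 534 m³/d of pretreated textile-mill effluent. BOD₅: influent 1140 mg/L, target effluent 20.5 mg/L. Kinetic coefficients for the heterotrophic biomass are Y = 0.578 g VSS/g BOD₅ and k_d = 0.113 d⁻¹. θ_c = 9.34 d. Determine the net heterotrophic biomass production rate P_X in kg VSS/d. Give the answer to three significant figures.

P_X ≈ 168 kg VSS/d

Observed yield with endogenous decay: Y_obs = Y / (1 + k_d·θ_c) = 0.578 / (1 + 0.113 × 9.34) = 0.578 / 2.055 = 0.2812 g VSS/g BOD₅.
Mass of BOD₅ removed per day: Q(S₀ − S) = 534 × 1120 g/m³ = 597.8 kg/d.
Net biomass production P_X = Y_obs × Q·(S₀ − S) = 0.2812 × 597.8 = 168.1 kg VSS/d.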